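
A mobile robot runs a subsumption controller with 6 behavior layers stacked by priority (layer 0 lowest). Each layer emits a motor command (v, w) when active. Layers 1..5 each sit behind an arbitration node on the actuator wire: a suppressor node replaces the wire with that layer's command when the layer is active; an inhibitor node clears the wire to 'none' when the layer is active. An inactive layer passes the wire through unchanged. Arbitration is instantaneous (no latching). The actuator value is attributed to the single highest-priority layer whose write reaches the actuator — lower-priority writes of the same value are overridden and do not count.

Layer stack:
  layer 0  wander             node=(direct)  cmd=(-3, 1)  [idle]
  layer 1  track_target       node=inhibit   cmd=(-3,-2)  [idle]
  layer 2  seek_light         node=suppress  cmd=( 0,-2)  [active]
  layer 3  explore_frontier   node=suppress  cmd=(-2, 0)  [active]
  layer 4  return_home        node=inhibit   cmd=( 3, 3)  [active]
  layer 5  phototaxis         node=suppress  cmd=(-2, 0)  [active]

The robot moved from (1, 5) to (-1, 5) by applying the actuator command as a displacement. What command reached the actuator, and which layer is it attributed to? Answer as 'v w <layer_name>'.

-2 0 phototaxis

displacement = (-1, 5) − (1, 5) = (-2, 0)
layer 0 (wander) idle — none
layer 1 (track_target) idle — unchanged: none
layer 2 (seek_light) active — suppresses: (0, -2)
layer 3 (explore_frontier) active — suppresses: (-2, 0)
layer 4 (return_home) active — inhibits: none
layer 5 (phototaxis) active — suppresses: (-2, 0)
→ actuator (-2, 0) — from layer 5 (phototaxis)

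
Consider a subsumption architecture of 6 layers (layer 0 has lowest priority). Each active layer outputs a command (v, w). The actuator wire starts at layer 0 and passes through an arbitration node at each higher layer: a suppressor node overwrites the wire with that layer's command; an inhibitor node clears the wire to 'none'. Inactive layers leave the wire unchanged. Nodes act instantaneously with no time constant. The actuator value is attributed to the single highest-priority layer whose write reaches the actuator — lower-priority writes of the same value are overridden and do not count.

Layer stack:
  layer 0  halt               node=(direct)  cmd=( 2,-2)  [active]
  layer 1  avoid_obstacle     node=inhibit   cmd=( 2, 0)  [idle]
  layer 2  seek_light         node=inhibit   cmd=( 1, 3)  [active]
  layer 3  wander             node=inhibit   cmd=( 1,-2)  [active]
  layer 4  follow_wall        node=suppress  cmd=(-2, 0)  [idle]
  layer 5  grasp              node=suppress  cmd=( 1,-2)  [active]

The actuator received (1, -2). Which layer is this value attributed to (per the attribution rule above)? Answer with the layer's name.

grasp

[0] halt on; wire := (2, -2)
[1] avoid_obstacle off; pass (2, -2)
[2] seek_light on (inhibit); wire := none
[3] wander on (inhibit); wire := none
[4] follow_wall off; pass none
[5] grasp on (suppress); wire := (1, -2)
output (1, -2)
last writer: layer 5 = grasp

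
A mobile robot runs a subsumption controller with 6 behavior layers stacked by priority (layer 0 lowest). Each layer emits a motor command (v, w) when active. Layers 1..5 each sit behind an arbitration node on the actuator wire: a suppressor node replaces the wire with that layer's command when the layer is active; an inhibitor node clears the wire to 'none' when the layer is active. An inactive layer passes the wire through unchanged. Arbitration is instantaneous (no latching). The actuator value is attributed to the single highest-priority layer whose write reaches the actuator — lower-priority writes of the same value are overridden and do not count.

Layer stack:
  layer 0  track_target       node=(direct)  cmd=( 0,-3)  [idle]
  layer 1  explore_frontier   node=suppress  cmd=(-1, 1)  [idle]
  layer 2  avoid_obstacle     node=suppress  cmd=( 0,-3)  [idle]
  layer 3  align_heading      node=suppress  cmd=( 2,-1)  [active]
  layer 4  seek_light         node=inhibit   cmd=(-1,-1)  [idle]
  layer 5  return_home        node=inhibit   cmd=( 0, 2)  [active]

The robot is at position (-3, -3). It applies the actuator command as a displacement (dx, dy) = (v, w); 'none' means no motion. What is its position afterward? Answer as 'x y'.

-3 -3

L0 track_target: idle → wire = none
L1 explore_frontier: idle → wire stays none
L2 avoid_obstacle: idle → wire stays none
L3 align_heading: active, suppressor → wire = (2, -1)
L4 seek_light: idle → wire stays (2, -1)
L5 return_home: active, inhibitor → wire = none
actuator = none
position: (-3, -3) + none = (-3, -3)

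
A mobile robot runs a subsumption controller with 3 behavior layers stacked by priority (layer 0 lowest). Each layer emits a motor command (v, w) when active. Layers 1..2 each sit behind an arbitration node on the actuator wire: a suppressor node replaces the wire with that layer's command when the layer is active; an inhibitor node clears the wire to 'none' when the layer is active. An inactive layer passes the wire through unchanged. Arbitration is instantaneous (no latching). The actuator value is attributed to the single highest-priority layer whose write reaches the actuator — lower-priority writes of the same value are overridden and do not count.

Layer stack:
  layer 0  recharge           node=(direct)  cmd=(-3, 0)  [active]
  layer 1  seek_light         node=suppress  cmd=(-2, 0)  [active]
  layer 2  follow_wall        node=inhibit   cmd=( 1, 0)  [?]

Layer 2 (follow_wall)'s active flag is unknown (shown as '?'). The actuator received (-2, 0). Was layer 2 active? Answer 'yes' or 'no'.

no

If layer 2 is active=yes:
  actuator would be none
If layer 2 is active=no:
  actuator would be (-2, 0)
Observed (-2, 0), so layer 2 was idle.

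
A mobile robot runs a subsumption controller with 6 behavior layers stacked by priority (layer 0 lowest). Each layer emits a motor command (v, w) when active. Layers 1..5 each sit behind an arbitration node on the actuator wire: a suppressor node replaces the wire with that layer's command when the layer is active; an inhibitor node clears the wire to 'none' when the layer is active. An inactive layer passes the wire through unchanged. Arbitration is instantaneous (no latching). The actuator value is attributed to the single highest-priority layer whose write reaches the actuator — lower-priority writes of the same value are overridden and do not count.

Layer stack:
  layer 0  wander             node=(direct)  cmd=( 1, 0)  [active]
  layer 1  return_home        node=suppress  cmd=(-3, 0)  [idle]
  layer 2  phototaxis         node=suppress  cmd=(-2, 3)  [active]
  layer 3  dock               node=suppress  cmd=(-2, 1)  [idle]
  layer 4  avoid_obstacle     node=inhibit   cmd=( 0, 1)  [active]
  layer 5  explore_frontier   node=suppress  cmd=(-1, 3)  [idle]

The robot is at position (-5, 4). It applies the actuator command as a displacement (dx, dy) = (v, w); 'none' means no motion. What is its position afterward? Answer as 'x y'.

-5 4

L0 wander: active, feeds wire = (1, 0)
L1 return_home: idle → wire stays (1, 0)
L2 phototaxis: active, suppressor → wire = (-2, 3)
L3 dock: idle → wire stays (-2, 3)
L4 avoid_obstacle: active, inhibitor → wire = none
L5 explore_frontier: idle → wire stays none
actuator = none
position: (-5, 4) + none = (-5, 4)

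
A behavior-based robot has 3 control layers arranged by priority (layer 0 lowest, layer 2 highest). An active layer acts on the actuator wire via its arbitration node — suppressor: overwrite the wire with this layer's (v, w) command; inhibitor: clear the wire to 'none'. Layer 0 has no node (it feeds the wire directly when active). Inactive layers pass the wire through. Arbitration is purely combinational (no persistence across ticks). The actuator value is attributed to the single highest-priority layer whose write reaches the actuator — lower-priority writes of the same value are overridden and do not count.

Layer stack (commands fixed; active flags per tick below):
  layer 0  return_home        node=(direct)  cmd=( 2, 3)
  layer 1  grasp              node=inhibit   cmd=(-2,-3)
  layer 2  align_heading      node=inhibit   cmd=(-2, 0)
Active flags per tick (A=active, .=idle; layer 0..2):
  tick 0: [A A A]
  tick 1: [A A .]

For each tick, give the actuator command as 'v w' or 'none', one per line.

tick 0:
  L0 return_home: active, feeds wire = (2, 3)
  L1 grasp: active, inhibitor → wire = none
  L2 align_heading: active, inhibitor → wire = none
  actuator = none
tick 1:
  L0 return_home: active, feeds wire = (2, 3)
  L1 grasp: active, inhibitor → wire = none
  L2 align_heading: idle → wire stays none
  actuator = none

none
none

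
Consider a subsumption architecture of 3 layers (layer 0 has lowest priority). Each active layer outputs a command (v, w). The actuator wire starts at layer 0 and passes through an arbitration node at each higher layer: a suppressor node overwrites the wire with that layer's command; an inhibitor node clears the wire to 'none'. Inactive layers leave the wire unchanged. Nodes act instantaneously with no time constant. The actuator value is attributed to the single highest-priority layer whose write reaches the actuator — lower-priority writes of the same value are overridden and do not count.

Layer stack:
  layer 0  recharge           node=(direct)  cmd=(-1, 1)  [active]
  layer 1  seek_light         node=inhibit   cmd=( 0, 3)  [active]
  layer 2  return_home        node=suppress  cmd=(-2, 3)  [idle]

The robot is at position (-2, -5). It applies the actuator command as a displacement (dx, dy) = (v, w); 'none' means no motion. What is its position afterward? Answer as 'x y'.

[0] recharge on; wire := (-1, 1)
[1] seek_light on (inhibit); wire := none
[2] return_home off; pass none
output none
position: (-2, -5) + none = (-2, -5)

-2 -5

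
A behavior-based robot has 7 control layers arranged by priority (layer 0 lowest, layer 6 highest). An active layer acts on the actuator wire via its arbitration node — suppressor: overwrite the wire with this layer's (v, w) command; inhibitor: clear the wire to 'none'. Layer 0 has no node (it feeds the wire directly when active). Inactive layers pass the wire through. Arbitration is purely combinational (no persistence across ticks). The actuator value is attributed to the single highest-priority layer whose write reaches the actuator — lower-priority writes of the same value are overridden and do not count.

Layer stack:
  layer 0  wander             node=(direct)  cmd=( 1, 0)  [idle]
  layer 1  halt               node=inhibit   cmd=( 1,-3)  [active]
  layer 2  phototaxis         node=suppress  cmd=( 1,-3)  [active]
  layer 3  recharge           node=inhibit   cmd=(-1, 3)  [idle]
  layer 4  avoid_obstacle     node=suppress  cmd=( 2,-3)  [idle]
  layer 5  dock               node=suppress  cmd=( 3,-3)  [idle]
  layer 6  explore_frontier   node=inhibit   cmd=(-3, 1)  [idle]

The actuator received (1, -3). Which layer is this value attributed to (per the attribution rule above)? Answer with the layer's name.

phototaxis

L0 wander: idle → wire = none
L1 halt: active, inhibitor → wire = none
L2 phototaxis: active, suppressor → wire = (1, -3)
L3 recharge: idle → wire stays (1, -3)
L4 avoid_obstacle: idle → wire stays (1, -3)
L5 dock: idle → wire stays (1, -3)
L6 explore_frontier: idle → wire stays (1, -3)
actuator = (1, -3)
last writer: layer 2 = phototaxis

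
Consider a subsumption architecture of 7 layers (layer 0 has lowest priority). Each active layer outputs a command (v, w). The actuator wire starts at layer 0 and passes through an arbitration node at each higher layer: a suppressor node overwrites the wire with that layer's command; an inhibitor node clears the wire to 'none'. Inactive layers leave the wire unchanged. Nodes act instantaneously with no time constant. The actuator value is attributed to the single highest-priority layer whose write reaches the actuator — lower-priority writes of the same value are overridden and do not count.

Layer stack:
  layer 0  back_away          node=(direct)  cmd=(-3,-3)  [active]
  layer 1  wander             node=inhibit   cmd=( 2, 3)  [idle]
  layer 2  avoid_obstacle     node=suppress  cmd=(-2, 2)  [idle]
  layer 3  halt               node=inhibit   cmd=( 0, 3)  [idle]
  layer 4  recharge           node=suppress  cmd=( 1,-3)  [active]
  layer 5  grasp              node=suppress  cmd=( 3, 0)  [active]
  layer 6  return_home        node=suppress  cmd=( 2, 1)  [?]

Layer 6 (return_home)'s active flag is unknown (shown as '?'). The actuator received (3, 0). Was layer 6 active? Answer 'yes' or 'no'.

If layer 6 is active=yes:
  actuator would be (2, 1)
If layer 6 is active=no:
  actuator would be (3, 0)
Observed (3, 0), so layer 6 was idle.

no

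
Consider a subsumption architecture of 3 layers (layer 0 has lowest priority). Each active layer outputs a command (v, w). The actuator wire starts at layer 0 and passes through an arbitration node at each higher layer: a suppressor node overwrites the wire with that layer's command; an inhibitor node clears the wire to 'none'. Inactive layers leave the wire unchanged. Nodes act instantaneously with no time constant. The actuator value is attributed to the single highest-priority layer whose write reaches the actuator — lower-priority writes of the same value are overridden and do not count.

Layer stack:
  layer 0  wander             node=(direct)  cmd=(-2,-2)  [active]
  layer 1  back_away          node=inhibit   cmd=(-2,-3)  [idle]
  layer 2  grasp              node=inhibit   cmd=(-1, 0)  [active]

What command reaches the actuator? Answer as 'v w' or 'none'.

none

[0] wander on; wire := (-2, -2)
[1] back_away off; pass (-2, -2)
[2] grasp on (inhibit); wire := none
output none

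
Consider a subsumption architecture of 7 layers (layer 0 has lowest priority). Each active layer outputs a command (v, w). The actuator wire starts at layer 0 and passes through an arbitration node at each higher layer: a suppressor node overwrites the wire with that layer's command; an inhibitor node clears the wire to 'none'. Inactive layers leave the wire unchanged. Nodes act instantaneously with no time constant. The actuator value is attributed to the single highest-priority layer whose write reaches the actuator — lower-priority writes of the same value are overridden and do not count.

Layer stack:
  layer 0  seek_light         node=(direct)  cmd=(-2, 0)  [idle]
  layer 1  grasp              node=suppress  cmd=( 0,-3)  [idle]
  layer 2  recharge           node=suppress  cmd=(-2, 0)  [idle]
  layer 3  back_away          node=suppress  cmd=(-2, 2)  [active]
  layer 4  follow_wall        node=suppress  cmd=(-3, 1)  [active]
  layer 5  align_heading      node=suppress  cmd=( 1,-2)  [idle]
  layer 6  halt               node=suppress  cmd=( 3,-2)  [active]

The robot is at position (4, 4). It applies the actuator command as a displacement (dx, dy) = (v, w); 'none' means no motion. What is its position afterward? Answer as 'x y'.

7 2

[0] seek_light off; wire := none
[1] grasp off; pass none
[2] recharge off; pass none
[3] back_away on (suppress); wire := (-2, 2)
[4] follow_wall on (suppress); wire := (-3, 1)
[5] align_heading off; pass (-3, 1)
[6] halt on (suppress); wire := (3, -2)
output (3, -2)
position: (4, 4) + (3, -2) = (7, 2)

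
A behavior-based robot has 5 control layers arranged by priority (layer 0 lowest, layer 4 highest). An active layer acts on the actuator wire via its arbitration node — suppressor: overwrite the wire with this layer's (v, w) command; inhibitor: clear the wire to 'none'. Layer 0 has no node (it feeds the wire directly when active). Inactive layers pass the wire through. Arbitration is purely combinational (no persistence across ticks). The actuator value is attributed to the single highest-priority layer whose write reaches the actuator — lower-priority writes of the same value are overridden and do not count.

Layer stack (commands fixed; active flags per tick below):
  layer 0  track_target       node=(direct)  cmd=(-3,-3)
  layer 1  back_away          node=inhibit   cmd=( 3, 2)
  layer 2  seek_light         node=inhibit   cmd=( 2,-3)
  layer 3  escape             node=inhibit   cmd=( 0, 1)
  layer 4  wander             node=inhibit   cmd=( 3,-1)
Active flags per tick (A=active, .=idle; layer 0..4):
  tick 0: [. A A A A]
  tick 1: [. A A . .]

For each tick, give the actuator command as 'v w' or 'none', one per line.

tick 0:
  [0] track_target off; wire := none
  [1] back_away on (inhibit); wire := none
  [2] seek_light on (inhibit); wire := none
  [3] escape on (inhibit); wire := none
  [4] wander on (inhibit); wire := none
  output none
tick 1:
  [0] track_target off; wire := none
  [1] back_away on (inhibit); wire := none
  [2] seek_light on (inhibit); wire := none
  [3] escape off; pass none
  [4] wander off; pass none
  output none

none
none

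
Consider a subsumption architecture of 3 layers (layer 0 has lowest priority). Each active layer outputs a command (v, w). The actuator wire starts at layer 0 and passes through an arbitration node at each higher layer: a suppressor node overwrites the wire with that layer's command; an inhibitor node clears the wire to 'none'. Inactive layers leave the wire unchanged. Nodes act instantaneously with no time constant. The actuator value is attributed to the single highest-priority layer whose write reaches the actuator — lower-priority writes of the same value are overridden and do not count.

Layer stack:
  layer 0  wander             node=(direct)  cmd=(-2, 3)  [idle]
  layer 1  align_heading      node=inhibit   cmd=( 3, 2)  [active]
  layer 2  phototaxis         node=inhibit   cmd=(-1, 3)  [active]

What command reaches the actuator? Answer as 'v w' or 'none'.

none

L0 wander: idle → wire = none
L1 align_heading: active, inhibitor → wire = none
L2 phototaxis: active, inhibitor → wire = none
actuator = none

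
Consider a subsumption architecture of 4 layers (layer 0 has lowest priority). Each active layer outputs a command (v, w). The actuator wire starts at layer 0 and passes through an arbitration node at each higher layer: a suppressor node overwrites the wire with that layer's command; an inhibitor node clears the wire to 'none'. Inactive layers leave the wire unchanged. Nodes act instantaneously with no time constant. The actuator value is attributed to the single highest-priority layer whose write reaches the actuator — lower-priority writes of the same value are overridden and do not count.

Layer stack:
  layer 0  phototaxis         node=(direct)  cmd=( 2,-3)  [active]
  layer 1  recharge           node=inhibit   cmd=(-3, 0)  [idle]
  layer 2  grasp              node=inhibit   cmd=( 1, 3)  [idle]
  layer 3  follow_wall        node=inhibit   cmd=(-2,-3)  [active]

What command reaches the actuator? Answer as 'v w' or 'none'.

none

[0] phototaxis on; wire := (2, -3)
[1] recharge off; pass (2, -3)
[2] grasp off; pass (2, -3)
[3] follow_wall on (inhibit); wire := none
output none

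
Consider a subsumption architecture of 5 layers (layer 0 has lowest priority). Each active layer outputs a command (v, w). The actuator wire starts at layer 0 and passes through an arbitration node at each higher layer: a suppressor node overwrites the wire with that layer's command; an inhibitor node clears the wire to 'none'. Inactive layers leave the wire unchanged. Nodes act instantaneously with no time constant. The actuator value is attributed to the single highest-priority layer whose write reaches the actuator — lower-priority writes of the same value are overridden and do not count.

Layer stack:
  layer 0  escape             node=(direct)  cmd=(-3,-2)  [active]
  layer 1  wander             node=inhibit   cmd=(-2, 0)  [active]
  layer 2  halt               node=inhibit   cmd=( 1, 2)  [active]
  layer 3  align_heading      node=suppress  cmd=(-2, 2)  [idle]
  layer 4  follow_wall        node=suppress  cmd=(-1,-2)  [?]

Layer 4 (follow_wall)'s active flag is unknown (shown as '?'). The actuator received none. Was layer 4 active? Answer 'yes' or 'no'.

If layer 4 is active=yes:
  actuator would be (-1, -2)
If layer 4 is active=no:
  actuator would be none
Observed none, so layer 4 was idle.

no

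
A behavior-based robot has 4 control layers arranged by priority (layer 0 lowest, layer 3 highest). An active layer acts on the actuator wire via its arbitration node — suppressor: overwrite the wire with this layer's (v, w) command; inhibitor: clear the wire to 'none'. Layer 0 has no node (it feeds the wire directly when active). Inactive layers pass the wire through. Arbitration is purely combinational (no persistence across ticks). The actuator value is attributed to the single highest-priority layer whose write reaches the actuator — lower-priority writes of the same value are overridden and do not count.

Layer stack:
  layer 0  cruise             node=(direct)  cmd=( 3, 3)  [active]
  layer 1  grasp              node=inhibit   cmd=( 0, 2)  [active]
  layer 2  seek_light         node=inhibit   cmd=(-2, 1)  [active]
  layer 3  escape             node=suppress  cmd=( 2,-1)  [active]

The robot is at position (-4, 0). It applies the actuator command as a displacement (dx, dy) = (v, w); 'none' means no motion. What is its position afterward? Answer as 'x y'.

-2 -1

L0 cruise: active, feeds wire = (3, 3)
L1 grasp: active, inhibitor → wire = none
L2 seek_light: active, inhibitor → wire = none
L3 escape: active, suppressor → wire = (2, -1)
actuator = (2, -1)
position: (-4, 0) + (2, -1) = (-2, -1)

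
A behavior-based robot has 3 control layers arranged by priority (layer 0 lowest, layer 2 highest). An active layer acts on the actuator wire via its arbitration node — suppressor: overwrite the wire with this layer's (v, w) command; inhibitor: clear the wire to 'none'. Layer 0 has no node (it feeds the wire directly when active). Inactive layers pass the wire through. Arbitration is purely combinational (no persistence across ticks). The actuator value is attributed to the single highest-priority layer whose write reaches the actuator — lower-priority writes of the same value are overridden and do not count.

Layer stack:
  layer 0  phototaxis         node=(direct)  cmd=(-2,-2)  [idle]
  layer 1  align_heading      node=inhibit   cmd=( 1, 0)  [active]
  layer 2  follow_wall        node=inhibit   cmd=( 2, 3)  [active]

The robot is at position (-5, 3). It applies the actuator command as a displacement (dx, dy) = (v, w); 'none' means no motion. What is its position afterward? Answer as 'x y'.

L0 phototaxis: idle → wire = none
L1 align_heading: active, inhibitor → wire = none
L2 follow_wall: active, inhibitor → wire = none
actuator = none
position: (-5, 3) + none = (-5, 3)

-5 3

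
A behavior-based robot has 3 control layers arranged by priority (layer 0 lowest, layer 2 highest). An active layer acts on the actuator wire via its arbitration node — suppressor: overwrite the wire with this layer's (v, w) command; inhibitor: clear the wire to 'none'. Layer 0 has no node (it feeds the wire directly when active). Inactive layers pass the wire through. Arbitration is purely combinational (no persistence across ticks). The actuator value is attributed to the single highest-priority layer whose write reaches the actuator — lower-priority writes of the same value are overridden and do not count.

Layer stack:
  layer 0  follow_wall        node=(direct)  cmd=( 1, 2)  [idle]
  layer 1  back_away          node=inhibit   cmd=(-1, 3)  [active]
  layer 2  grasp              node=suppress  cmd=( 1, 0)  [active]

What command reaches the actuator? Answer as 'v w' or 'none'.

1 0

layer 0 (follow_wall) idle — none
layer 1 (back_away) active — inhibits: none
layer 2 (grasp) active — suppresses: (1, 0)
→ actuator (1, 0)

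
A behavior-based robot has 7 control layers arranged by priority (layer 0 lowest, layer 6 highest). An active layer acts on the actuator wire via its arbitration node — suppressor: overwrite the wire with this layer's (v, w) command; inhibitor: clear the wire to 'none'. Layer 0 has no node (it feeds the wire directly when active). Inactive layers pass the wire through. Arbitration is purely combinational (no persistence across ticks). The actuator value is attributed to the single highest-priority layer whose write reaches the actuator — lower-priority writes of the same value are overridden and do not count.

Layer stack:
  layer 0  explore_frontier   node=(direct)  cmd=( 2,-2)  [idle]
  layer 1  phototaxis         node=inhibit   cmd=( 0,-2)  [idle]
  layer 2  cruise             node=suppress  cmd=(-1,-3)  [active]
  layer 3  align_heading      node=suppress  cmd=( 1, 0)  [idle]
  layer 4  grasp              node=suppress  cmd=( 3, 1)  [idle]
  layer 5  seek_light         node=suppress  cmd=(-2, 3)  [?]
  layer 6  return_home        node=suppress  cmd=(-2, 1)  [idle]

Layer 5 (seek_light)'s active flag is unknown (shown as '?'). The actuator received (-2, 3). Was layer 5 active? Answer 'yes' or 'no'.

If layer 5 is active=yes:
  actuator would be (-2, 3)
If layer 5 is active=no:
  actuator would be (-1, -3)
Observed (-2, 3), so layer 5 was active.

yes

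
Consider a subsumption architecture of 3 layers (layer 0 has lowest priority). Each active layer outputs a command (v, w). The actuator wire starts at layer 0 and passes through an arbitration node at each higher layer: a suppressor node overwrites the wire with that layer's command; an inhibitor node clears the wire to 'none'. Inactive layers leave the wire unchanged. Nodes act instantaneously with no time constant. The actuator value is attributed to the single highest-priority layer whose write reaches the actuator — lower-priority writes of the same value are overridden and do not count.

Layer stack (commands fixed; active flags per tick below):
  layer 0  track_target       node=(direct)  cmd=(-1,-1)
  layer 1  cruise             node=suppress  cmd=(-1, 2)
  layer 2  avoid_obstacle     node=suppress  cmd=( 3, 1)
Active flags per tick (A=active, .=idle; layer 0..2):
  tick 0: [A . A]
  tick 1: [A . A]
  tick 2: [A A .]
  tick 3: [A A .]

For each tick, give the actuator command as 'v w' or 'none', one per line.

tick 0:
  layer 0 (track_target) active — direct: (-1, -1)
  layer 1 (cruise) idle — unchanged: (-1, -1)
  layer 2 (avoid_obstacle) active — suppresses: (3, 1)
  → actuator (3, 1)
tick 1:
  layer 0 (track_target) active — direct: (-1, -1)
  layer 1 (cruise) idle — unchanged: (-1, -1)
  layer 2 (avoid_obstacle) active — suppresses: (3, 1)
  → actuator (3, 1)
tick 2:
  layer 0 (track_target) active — direct: (-1, -1)
  layer 1 (cruise) active — suppresses: (-1, 2)
  layer 2 (avoid_obstacle) idle — unchanged: (-1, 2)
  → actuator (-1, 2)
tick 3:
  layer 0 (track_target) active — direct: (-1, -1)
  layer 1 (cruise) active — suppresses: (-1, 2)
  layer 2 (avoid_obstacle) idle — unchanged: (-1, 2)
  → actuator (-1, 2)

3 1
3 1
-1 2
-1 2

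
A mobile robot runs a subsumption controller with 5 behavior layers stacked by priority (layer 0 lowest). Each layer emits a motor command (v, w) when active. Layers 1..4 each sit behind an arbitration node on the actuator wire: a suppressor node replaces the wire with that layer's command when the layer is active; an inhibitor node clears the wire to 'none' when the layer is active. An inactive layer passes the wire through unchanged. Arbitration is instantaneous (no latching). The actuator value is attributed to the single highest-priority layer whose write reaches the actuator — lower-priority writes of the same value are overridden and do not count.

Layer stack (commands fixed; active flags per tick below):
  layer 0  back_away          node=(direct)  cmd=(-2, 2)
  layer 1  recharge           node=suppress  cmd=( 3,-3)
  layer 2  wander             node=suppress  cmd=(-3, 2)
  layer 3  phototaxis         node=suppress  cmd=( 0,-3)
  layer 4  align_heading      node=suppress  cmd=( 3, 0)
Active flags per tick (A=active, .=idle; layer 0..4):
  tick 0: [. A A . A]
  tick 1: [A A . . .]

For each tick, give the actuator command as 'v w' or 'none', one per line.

tick 0:
  L0 back_away: idle → wire = none
  L1 recharge: active, suppressor → wire = (3, -3)
  L2 wander: active, suppressor → wire = (-3, 2)
  L3 phototaxis: idle → wire stays (-3, 2)
  L4 align_heading: active, suppressor → wire = (3, 0)
  actuator = (3, 0)
tick 1:
  L0 back_away: active, feeds wire = (-2, 2)
  L1 recharge: active, suppressor → wire = (3, -3)
  L2 wander: idle → wire stays (3, -3)
  L3 phototaxis: idle → wire stays (3, -3)
  L4 align_heading: idle → wire stays (3, -3)
  actuator = (3, -3)

3 0
3 -3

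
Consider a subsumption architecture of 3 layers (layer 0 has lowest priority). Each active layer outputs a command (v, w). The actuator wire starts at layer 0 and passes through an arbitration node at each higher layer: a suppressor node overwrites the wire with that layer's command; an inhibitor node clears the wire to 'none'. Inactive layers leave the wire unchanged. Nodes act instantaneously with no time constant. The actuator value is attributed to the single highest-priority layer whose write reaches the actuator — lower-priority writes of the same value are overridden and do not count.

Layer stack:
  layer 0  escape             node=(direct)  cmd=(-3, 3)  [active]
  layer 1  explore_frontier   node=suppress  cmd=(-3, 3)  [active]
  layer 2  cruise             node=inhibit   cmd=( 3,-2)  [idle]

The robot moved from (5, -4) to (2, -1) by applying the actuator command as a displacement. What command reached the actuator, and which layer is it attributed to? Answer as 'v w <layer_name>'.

-3 3 explore_frontier

displacement = (2, -1) − (5, -4) = (-3, 3)
[0] escape on; wire := (-3, 3)
[1] explore_frontier on (suppress); wire := (-3, 3)
[2] cruise off; pass (-3, 3)
output (-3, 3) — from layer 1 (explore_frontier)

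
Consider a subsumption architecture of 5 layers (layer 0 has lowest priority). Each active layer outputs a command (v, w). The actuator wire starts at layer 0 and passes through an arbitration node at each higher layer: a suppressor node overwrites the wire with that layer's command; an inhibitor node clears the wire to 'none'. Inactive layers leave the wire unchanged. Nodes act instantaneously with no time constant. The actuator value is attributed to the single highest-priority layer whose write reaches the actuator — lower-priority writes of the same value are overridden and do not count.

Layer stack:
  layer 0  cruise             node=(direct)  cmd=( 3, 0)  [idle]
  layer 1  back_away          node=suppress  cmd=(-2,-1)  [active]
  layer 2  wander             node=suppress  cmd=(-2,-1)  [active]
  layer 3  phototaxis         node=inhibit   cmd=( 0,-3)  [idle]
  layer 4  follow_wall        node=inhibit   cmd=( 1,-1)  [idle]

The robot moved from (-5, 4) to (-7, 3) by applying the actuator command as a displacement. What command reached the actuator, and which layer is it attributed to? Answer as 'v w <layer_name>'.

displacement = (-7, 3) − (-5, 4) = (-2, -1)
layer 0 (cruise) idle — none
layer 1 (back_away) active — suppresses: (-2, -1)
layer 2 (wander) active — suppresses: (-2, -1)
layer 3 (phototaxis) idle — unchanged: (-2, -1)
layer 4 (follow_wall) idle — unchanged: (-2, -1)
→ actuator (-2, -1) — from layer 2 (wander)

-2 -1 wander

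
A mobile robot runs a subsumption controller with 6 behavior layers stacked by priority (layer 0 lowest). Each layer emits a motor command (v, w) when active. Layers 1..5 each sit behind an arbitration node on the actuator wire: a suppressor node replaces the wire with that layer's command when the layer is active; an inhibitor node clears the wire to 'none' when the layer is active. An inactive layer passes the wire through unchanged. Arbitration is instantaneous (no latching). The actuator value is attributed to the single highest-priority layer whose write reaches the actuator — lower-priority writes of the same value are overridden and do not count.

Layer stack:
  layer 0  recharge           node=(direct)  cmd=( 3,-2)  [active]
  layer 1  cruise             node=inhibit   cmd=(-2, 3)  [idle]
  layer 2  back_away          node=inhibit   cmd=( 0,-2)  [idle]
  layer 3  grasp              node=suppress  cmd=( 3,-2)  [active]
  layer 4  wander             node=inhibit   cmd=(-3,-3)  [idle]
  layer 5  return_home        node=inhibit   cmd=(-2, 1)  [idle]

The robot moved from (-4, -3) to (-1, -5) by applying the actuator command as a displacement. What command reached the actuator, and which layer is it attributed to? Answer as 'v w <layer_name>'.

displacement = (-1, -5) − (-4, -3) = (3, -2)
[0] recharge on; wire := (3, -2)
[1] cruise off; pass (3, -2)
[2] back_away off; pass (3, -2)
[3] grasp on (suppress); wire := (3, -2)
[4] wander off; pass (3, -2)
[5] return_home off; pass (3, -2)
output (3, -2) — from layer 3 (grasp)

3 -2 grasp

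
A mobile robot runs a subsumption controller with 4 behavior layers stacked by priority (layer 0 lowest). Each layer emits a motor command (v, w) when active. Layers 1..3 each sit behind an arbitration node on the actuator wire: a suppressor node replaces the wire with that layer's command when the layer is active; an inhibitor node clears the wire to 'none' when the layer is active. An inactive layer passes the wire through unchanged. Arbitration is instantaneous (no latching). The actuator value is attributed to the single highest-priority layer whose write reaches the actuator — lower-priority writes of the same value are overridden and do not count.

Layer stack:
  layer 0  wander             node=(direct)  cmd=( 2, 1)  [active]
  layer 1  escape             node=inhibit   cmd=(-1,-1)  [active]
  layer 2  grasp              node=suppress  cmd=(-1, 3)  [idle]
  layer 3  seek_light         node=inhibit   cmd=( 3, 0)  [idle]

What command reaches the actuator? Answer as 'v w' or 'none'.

none

layer 0 (wander) active — direct: (2, 1)
layer 1 (escape) active — inhibits: none
layer 2 (grasp) idle — unchanged: none
layer 3 (seek_light) idle — unchanged: none
→ actuator none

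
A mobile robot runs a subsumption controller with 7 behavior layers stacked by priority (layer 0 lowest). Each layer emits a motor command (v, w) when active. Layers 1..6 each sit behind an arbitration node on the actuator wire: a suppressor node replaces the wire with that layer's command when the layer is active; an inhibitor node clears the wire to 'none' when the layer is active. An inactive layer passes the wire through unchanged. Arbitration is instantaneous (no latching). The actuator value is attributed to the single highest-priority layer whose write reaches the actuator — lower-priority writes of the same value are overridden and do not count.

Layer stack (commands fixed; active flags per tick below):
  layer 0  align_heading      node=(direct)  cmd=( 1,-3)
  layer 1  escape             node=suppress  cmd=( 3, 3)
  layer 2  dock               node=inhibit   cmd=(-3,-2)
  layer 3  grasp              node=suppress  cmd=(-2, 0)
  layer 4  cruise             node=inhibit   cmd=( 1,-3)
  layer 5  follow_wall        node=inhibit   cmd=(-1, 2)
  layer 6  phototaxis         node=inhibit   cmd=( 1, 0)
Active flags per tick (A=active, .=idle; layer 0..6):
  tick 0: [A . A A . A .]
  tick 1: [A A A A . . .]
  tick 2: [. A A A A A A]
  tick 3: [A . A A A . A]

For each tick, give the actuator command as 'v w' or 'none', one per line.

tick 0:
  layer 0 (align_heading) active — direct: (1, -3)
  layer 1 (escape) idle — unchanged: (1, -3)
  layer 2 (dock) active — inhibits: none
  layer 3 (grasp) active — suppresses: (-2, 0)
  layer 4 (cruise) idle — unchanged: (-2, 0)
  layer 5 (follow_wall) active — inhibits: none
  layer 6 (phototaxis) idle — unchanged: none
  → actuator none
tick 1:
  layer 0 (align_heading) active — direct: (1, -3)
  layer 1 (escape) active — suppresses: (3, 3)
  layer 2 (dock) active — inhibits: none
  layer 3 (grasp) active — suppresses: (-2, 0)
  layer 4 (cruise) idle — unchanged: (-2, 0)
  layer 5 (follow_wall) idle — unchanged: (-2, 0)
  layer 6 (phototaxis) idle — unchanged: (-2, 0)
  → actuator (-2, 0)
tick 2:
  layer 0 (align_heading) idle — none
  layer 1 (escape) active — suppresses: (3, 3)
  layer 2 (dock) active — inhibits: none
  layer 3 (grasp) active — suppresses: (-2, 0)
  layer 4 (cruise) active — inhibits: none
  layer 5 (follow_wall) active — inhibits: none
  layer 6 (phototaxis) active — inhibits: none
  → actuator none
tick 3:
  layer 0 (align_heading) active — direct: (1, -3)
  layer 1 (escape) idle — unchanged: (1, -3)
  layer 2 (dock) active — inhibits: none
  layer 3 (grasp) active — suppresses: (-2, 0)
  layer 4 (cruise) active — inhibits: none
  layer 5 (follow_wall) idle — unchanged: none
  layer 6 (phototaxis) active — inhibits: none
  → actuator none

none
-2 0
none
none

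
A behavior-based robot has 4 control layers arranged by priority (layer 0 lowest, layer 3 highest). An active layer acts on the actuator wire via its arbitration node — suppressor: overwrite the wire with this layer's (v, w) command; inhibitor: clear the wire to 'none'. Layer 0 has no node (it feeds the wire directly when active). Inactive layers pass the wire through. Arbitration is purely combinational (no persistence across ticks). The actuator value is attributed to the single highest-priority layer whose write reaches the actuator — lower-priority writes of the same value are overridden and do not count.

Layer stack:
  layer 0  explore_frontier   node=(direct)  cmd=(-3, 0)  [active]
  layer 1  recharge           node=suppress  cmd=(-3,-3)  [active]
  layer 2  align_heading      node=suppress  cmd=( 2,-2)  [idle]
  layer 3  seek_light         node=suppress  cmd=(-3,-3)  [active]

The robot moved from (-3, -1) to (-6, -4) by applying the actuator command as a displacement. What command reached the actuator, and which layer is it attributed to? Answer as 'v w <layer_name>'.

displacement = (-6, -4) − (-3, -1) = (-3, -3)
[0] explore_frontier on; wire := (-3, 0)
[1] recharge on (suppress); wire := (-3, -3)
[2] align_heading off; pass (-3, -3)
[3] seek_light on (suppress); wire := (-3, -3)
output (-3, -3) — from layer 3 (seek_light)

-3 -3 seek_light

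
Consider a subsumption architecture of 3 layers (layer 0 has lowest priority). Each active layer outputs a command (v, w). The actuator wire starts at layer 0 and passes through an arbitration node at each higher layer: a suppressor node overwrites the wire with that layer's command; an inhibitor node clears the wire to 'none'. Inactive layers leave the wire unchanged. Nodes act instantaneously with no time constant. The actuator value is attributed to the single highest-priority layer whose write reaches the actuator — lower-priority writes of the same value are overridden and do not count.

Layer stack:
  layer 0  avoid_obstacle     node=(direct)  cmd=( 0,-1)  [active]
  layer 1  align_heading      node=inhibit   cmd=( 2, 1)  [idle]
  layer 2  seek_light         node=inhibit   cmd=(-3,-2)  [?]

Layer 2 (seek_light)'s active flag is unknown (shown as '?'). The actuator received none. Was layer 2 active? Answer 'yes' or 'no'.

yes

If layer 2 is active=yes:
  actuator would be none
If layer 2 is active=no:
  actuator would be (0, -1)
Observed none, so layer 2 was active.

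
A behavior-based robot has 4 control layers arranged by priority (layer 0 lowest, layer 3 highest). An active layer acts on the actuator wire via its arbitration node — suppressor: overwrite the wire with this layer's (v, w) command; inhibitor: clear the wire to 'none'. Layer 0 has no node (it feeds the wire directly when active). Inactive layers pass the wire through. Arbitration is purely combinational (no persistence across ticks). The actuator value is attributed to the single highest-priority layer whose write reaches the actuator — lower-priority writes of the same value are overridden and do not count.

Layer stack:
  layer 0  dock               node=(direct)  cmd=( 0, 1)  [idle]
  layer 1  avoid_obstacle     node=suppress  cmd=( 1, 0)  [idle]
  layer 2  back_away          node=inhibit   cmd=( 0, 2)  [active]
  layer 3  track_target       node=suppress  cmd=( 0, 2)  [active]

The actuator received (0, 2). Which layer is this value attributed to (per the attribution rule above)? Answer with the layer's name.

track_target

L0 dock: idle → wire = none
L1 avoid_obstacle: idle → wire stays none
L2 back_away: active, inhibitor → wire = none
L3 track_target: active, suppressor → wire = (0, 2)
actuator = (0, 2)
last writer: layer 3 = track_target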